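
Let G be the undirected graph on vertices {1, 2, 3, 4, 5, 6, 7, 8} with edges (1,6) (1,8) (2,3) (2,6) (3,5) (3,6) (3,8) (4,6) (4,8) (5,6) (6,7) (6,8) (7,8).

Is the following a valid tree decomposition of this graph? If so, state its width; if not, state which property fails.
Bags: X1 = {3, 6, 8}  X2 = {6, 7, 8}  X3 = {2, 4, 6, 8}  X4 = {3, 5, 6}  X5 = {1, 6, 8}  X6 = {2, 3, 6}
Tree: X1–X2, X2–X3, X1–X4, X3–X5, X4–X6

A tree decomposition must satisfy three properties: every vertex lies in some bag; for every edge, both endpoints lie together in some bag; and for every vertex, the bags containing it form a connected subtree. Here bags containing vertex 2 are not connected in the tree, so the decomposition is invalid.

No — bags containing vertex 2 are not connected in the tree.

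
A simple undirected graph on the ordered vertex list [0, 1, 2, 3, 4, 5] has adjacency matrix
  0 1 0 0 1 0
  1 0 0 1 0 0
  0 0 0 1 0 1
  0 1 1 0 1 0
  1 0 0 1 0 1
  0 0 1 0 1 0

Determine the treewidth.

2

A width-2 tree decomposition is:
Bags: B1 = {0, 1, 4}  B2 = {1, 3, 4}  B3 = {3, 4, 5}  B4 = {2, 3, 5}
Tree: B1–B2, B2–B3, B3–B4
Every bag has size at most 3, so the width is 3 − 1 = 2 and tw(G) ≤ 2. Since 0–1–3–4–0 is a cycle in G, G is not acyclic. Forests are exactly the graphs of treewidth ≤ 1, so tw(G) ≥ 2. Therefore the treewidth is 2.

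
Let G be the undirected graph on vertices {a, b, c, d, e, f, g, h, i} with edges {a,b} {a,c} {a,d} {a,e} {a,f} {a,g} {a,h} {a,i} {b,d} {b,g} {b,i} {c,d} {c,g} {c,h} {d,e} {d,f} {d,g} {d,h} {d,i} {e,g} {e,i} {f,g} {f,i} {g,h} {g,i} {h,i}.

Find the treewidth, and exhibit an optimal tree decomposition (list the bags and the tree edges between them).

Treewidth 4.
One optimal decomposition is:
Bags: B1 = {a, d, g, h, i}  B2 = {a, c, d, g, h}  B3 = {a, d, e, g, i}  B4 = {a, b, d, g, i}  B5 = {a, d, f, g, i}
Tree: B1–B2, B1–B3, B3–B4, B4–B5

The largest bag has 5 vertices, giving width 4; this decomposition certifies tw(G) ≤ 4. Conversely, {a, c, d, g, h} is a clique of size 5, and the vertices of any clique must share a bag in every tree decomposition; so some bag has ≥ 5 vertices and tw(G) ≥ 4. Therefore the treewidth is 4.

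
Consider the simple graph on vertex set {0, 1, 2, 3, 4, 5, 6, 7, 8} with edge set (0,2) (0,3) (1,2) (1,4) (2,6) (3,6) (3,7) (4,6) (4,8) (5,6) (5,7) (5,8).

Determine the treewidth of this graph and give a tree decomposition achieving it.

Treewidth 3.
One optimal decomposition is:
Bags: B1 = {0, 1, 2, 3}  B2 = {1, 2, 3, 6}  B3 = {1, 3, 4, 6}  B4 = {3, 4, 6, 7}  B5 = {4, 5, 6, 7}  B6 = {4, 5, 7, 8}
Tree: B1–B2, B2–B3, B3–B4, B4–B5, B5–B6

Each bag holds 4 vertices, so the decomposition has width 3, which upper-bounds the treewidth. For the lower bound: the 4 vertex sets {0,1,2}, {3}, {6}, {4,5,7,8} are disjoint, each induces a connected subgraph, and every pair is joined by at least one edge of G. Contracting each set to a single vertex therefore yields K_{4} as a minor, and since treewidth is minor-monotone, tw(G) ≥ tw(K_{4}) = 3. The upper and lower bounds meet at 3, so that is the treewidth.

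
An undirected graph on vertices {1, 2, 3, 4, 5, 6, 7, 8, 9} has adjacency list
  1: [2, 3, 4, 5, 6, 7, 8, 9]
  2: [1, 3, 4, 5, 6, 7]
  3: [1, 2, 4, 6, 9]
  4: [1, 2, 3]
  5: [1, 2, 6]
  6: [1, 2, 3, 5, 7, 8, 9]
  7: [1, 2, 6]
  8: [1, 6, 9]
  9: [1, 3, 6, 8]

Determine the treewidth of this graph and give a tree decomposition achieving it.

The largest bag has 4 vertices, giving width 3; this decomposition certifies tw(G) ≤ 3. On the other hand G contains the 4-clique {1, 2, 3, 4}. A clique must lie in a single bag of any decomposition, so no decomposition can have width below 3. The upper and lower bounds meet at 3, so that is the treewidth.

Treewidth 3.
One such decomposition:
Bags: B1 = {1, 2, 3, 6}  B2 = {1, 3, 6, 9}  B3 = {1, 2, 3, 4}  B4 = {1, 2, 5, 6}  B5 = {1, 6, 8, 9}  B6 = {1, 2, 6, 7}
Tree: B1–B2, B1–B3, B1–B4, B2–B5, B1–B6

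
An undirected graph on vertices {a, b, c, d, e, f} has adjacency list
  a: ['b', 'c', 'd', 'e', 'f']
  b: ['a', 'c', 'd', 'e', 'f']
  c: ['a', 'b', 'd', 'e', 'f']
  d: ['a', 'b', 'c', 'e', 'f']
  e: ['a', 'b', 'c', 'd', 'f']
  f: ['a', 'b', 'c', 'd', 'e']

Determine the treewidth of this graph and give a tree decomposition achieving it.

Treewidth 5.
One optimal decomposition is:
Bags: B1 = {a, b, c, d, e, f}
Tree: (single bag)

A single bag containing all 6 vertices is trivially a valid decomposition of width 5. For the lower bound, the 6 vertices {a, b, c, d, e, f} are pairwise adjacent, and any tree decomposition puts a clique entirely inside one bag — forcing width ≥ 5. Combining the bounds, tw(G) = 5.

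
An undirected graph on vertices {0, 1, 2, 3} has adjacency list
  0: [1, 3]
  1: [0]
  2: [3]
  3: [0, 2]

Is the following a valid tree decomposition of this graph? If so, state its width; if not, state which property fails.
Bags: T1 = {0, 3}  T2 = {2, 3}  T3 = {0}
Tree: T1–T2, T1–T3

No — vertex 1 appears in no bag.

A tree decomposition must satisfy three properties: every vertex lies in some bag; for every edge, both endpoints lie together in some bag; and for every vertex, the bags containing it form a connected subtree. Here vertex 1 appears in no bag, so the decomposition is invalid.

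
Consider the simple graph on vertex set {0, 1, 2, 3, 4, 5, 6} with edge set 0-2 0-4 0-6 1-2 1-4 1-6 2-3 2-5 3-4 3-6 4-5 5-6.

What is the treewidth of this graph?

3

A width-3 tree decomposition is:
Bags: B1 = {2, 3, 4, 6}  B2 = {0, 2, 4, 6}  B3 = {1, 2, 4, 6}  B4 = {2, 4, 5, 6}
Tree: B1–B2, B2–B3, B3–B4
The largest bag has 4 vertices, giving width 3; this decomposition certifies tw(G) ≤ 3. For the lower bound: the 4 vertex sets {2,3}, {0,6}, {4}, {1} are disjoint, each induces a connected subgraph, and every pair is joined by at least one edge of G. Contracting each set to a single vertex therefore yields K_{4} as a minor, and since treewidth is minor-monotone, tw(G) ≥ tw(K_{4}) = 3. Combining the bounds, tw(G) = 3.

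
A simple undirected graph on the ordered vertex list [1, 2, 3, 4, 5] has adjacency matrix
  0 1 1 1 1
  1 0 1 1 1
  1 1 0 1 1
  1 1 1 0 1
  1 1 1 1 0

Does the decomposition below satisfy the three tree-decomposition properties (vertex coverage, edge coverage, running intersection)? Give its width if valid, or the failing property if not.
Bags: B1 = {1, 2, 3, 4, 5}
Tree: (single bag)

Every vertex of G appears in some bag (union = {1, 2, 3, 4, 5}); every edge is covered by a bag; and for each vertex v the set of bags containing v is connected in the bag tree. The decomposition is therefore valid. The largest bag has 5 vertices, so the width is 4.

Yes; width 4.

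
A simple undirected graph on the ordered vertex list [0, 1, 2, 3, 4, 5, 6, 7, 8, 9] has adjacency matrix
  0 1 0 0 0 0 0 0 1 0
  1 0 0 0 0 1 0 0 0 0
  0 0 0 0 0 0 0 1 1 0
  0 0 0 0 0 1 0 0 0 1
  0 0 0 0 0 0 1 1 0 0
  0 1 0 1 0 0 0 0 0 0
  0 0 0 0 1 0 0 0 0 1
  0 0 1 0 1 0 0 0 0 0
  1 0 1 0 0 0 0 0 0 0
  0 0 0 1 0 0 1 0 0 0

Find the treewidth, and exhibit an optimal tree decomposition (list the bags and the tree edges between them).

The largest bag has 3 vertices, giving width 2; this decomposition certifies tw(G) ≤ 2. For the lower bound, G contains the cycle 4–6–9–3–5–1–0–8–2–7–4, so G is not a forest; only forests have treewidth ≤ 1, hence tw(G) ≥ 2. Combining the bounds, tw(G) = 2.

Treewidth 2.
One optimal decomposition is:
Bags: B1 = {4, 6, 9}  B2 = {3, 4, 9}  B3 = {3, 4, 5}  B4 = {1, 4, 5}  B5 = {0, 1, 4}  B6 = {0, 4, 8}  B7 = {2, 4, 8}  B8 = {2, 4, 7}
Tree: B1–B2, B2–B3, B3–B4, B4–B5, B5–B6, B6–B7, B7–B8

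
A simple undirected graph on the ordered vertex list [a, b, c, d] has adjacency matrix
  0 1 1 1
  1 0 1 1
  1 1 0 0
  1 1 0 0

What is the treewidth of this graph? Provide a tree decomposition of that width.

Treewidth 2.
One such decomposition:
Bags: B1 = {a, b, d}  B2 = {a, b, c}
Tree: B1–B2

The largest bag has 3 vertices, giving width 2; this decomposition certifies tw(G) ≤ 2. Conversely, {a, b, d} is a clique of size 3, and the vertices of any clique must share a bag in every tree decomposition; so some bag has ≥ 3 vertices and tw(G) ≥ 2. Combining the bounds, tw(G) = 2.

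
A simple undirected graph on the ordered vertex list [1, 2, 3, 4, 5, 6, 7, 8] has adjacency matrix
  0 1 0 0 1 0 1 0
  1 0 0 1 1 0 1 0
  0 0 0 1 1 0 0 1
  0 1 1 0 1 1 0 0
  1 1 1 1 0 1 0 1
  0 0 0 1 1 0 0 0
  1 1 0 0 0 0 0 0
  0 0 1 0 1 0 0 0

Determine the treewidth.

2

A width-2 tree decomposition is:
Bags: B1 = {2, 4, 5}  B2 = {3, 4, 5}  B3 = {1, 2, 5}  B4 = {4, 5, 6}  B5 = {3, 5, 8}  B6 = {1, 2, 7}
Tree: B1–B2, B1–B3, B1–B4, B2–B5, B3–B6
Every bag has size at most 3, so the width is 3 − 1 = 2 and tw(G) ≤ 2. For the lower bound, the 3 vertices {3, 5, 8} are pairwise adjacent, and any tree decomposition puts a clique entirely inside one bag — forcing width ≥ 2. Combining the bounds, tw(G) = 2.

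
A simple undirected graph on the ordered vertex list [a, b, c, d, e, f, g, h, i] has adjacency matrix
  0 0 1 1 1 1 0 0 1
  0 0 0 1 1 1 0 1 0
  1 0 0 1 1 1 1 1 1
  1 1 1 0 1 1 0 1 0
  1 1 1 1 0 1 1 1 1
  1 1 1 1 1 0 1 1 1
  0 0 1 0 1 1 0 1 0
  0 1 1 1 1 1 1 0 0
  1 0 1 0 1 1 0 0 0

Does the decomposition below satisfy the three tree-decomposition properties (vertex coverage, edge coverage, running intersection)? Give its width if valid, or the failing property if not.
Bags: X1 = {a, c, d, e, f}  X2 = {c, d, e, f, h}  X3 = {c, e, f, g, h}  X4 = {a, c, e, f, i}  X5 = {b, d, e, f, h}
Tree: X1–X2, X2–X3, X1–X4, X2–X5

Yes; width 4.

Every vertex of G appears in some bag (union = {a, b, c, d, e, f, g, h, i}); every edge is covered by a bag; and for each vertex v the set of bags containing v is connected in the bag tree. The decomposition is therefore valid. The largest bag has 5 vertices, so the width is 4.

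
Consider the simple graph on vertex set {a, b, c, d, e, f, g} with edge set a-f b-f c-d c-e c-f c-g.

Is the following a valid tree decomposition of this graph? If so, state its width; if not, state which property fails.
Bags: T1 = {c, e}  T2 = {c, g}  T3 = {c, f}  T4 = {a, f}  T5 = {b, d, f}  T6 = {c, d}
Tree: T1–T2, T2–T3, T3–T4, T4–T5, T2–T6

A tree decomposition must satisfy three properties: every vertex lies in some bag; for every edge, both endpoints lie together in some bag; and for every vertex, the bags containing it form a connected subtree. Here bags containing vertex d are not connected in the tree, so the decomposition is invalid.

No — bags containing vertex d are not connected in the tree.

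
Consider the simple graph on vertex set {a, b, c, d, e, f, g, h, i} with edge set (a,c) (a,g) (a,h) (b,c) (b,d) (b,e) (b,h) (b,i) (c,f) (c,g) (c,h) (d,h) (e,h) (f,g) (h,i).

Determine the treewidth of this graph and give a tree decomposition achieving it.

Treewidth 2.
One optimal decomposition is:
Bags: B1 = {b, c, h}  B2 = {a, c, h}  B3 = {a, c, g}  B4 = {b, h, i}  B5 = {b, e, h}  B6 = {b, d, h}  B7 = {c, f, g}
Tree: B1–B2, B2–B3, B1–B4, B4–B5, B1–B6, B3–B7

The largest bag has 3 vertices, giving width 2; this decomposition certifies tw(G) ≤ 2. Conversely, {a, c, g} is a clique of size 3, and the vertices of any clique must share a bag in every tree decomposition; so some bag has ≥ 3 vertices and tw(G) ≥ 2. Therefore the treewidth is 2.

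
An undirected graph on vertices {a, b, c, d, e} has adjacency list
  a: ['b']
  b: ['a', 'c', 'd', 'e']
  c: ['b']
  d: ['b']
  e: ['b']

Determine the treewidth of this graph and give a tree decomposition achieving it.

Treewidth 1.
One optimal decomposition is:
Bags: B1 = {a, b}  B2 = {b, e}  B3 = {b, c}  B4 = {b, d}
Tree: B1–B2, B1–B3, B3–B4

The largest bag has 2 vertices, giving width 1; this decomposition certifies tw(G) ≤ 1. Since G has at least one edge (e.g. b–a), it is not an edgeless graph, so tw(G) ≥ 1. The upper and lower bounds meet at 1, so that is the treewidth.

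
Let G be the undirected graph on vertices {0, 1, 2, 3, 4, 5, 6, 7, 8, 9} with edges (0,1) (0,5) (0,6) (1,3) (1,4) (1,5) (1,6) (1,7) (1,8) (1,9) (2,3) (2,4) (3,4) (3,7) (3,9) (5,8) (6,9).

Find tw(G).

2

A width-2 tree decomposition is:
Bags: B1 = {1, 6, 9}  B2 = {1, 3, 9}  B3 = {1, 3, 7}  B4 = {0, 1, 6}  B5 = {0, 1, 5}  B6 = {1, 3, 4}  B7 = {2, 3, 4}  B8 = {1, 5, 8}
Tree: B1–B2, B2–B3, B1–B4, B4–B5, B3–B6, B6–B7, B5–B8
The largest bag has 3 vertices, giving width 2; this decomposition certifies tw(G) ≤ 2. On the other hand G contains the 3-clique {0, 1, 5}. A clique must lie in a single bag of any decomposition, so no decomposition can have width below 2. Hence tw(G) = 2 exactly.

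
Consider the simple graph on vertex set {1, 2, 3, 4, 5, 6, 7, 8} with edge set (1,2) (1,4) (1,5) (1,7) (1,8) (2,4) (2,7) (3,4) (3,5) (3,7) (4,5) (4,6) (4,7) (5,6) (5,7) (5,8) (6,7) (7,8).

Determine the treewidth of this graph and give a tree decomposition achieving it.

Treewidth 3.
One such decomposition:
Bags: B1 = {1, 5, 7, 8}  B2 = {1, 4, 5, 7}  B3 = {4, 5, 6, 7}  B4 = {1, 2, 4, 7}  B5 = {3, 4, 5, 7}
Tree: B1–B2, B2–B3, B2–B4, B2–B5

Every bag has size at most 4, so the width is 4 − 1 = 3 and tw(G) ≤ 3. For the lower bound, the 4 vertices {1, 5, 7, 8} are pairwise adjacent, and any tree decomposition puts a clique entirely inside one bag — forcing width ≥ 3. Combining the bounds, tw(G) = 3.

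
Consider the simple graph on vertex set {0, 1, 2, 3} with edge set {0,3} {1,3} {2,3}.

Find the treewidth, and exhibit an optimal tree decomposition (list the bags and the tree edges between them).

Treewidth 1.
One such decomposition:
Bags: B1 = {2, 3}  B2 = {1, 3}  B3 = {0, 3}
Tree: B1–B2, B1–B3

Every bag has size at most 2, so the width is 2 − 1 = 1 and tw(G) ≤ 1. Since G has at least one edge (e.g. 2–3), it is not an edgeless graph, so tw(G) ≥ 1. The upper and lower bounds meet at 1, so that is the treewidth.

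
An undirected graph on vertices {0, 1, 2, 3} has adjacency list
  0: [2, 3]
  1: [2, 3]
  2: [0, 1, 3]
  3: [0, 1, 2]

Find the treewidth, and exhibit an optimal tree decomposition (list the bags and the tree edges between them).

The largest bag has 3 vertices, giving width 2; this decomposition certifies tw(G) ≤ 2. Conversely, {0, 2, 3} is a clique of size 3, and the vertices of any clique must share a bag in every tree decomposition; so some bag has ≥ 3 vertices and tw(G) ≥ 2. The upper and lower bounds meet at 2, so that is the treewidth.

Treewidth 2.
One optimal decomposition is:
Bags: B1 = {0, 2, 3}  B2 = {1, 2, 3}
Tree: B1–B2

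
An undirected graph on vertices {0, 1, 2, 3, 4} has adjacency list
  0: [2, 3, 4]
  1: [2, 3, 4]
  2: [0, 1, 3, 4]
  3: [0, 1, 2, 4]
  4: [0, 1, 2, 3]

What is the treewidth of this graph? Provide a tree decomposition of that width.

Each bag holds 4 vertices, so the decomposition has width 3, which upper-bounds the treewidth. For the lower bound, the 4 vertices {0, 2, 3, 4} are pairwise adjacent, and any tree decomposition puts a clique entirely inside one bag — forcing width ≥ 3. Combining the bounds, tw(G) = 3.

Treewidth 3.
Bags: B1 = {0, 2, 3, 4}  B2 = {1, 2, 3, 4}
Tree: B1–B2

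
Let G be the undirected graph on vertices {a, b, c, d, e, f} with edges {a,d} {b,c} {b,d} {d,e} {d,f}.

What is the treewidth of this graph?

A width-1 tree decomposition is:
Bags: B1 = {b, d}  B2 = {d, e}  B3 = {d, f}  B4 = {a, d}  B5 = {b, c}
Tree: B1–B2, B1–B3, B2–B4, B1–B5
The largest bag has 2 vertices, giving width 1; this decomposition certifies tw(G) ≤ 1. Any graph with an edge has treewidth ≥ 1, and G has the edge b–d. Combining the bounds, tw(G) = 1.

1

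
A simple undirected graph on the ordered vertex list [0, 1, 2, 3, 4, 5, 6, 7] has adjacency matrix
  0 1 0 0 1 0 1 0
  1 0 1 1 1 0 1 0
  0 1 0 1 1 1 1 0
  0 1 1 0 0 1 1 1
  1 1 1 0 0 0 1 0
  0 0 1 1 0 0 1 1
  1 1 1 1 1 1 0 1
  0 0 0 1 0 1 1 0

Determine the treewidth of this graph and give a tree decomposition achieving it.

The largest bag has 4 vertices, giving width 3; this decomposition certifies tw(G) ≤ 3. On the other hand G contains the 4-clique {0, 1, 4, 6}. A clique must lie in a single bag of any decomposition, so no decomposition can have width below 3. Combining the bounds, tw(G) = 3.

Treewidth 3.
Bags: B1 = {1, 2, 3, 6}  B2 = {2, 3, 5, 6}  B3 = {1, 2, 4, 6}  B4 = {0, 1, 4, 6}  B5 = {3, 5, 6, 7}
Tree: B1–B2, B1–B3, B3–B4, B2–B5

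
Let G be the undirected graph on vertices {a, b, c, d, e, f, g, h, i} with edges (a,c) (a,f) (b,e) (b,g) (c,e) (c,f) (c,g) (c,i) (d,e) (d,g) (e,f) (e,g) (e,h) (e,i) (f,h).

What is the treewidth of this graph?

A width-2 tree decomposition is:
Bags: B1 = {c, e, f}  B2 = {c, e, i}  B3 = {c, e, g}  B4 = {a, c, f}  B5 = {d, e, g}  B6 = {e, f, h}  B7 = {b, e, g}
Tree: B1–B2, B1–B3, B1–B4, B3–B5, B1–B6, B3–B7
The largest bag has 3 vertices, giving width 2; this decomposition certifies tw(G) ≤ 2. On the other hand G contains the 3-clique {d, e, g}. A clique must lie in a single bag of any decomposition, so no decomposition can have width below 2. Therefore the treewidth is 2.

2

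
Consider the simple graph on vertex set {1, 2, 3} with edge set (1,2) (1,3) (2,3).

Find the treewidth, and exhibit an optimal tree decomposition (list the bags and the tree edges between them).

Treewidth 2.
One optimal decomposition is:
Bags: B1 = {1, 2, 3}
Tree: (single bag)

With just one bag of size 3, the width is 3 − 1 = 2, so tw(G) ≤ 2. For the lower bound, the 3 vertices {1, 2, 3} are pairwise adjacent, and any tree decomposition puts a clique entirely inside one bag — forcing width ≥ 2. The upper and lower bounds meet at 2, so that is the treewidth.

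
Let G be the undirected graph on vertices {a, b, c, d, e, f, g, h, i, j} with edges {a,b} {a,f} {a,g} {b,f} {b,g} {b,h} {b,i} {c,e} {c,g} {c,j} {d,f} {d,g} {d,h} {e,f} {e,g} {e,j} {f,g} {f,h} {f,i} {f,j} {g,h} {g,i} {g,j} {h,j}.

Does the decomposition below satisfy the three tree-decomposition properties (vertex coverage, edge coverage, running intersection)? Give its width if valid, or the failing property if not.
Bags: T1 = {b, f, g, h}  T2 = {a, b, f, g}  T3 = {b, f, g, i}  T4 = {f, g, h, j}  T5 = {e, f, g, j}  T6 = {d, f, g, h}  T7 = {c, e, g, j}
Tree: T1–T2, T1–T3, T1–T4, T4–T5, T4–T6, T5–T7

Checking the three conditions: (i) the bags cover all of {a, b, c, d, e, f, g, h, i, j}; (ii) for each edge, some bag contains both endpoints; (iii) the bags containing any fixed vertex form a subtree. All hold, so the decomposition is valid with width 4 − 1 = 3.

Yes; width 3.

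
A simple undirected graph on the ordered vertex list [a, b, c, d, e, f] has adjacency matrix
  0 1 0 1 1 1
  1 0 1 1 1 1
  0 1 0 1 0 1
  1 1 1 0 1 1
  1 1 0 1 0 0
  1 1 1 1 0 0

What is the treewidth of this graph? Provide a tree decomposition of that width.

Treewidth 3.
Bags: B1 = {b, c, d, f}  B2 = {a, b, d, f}  B3 = {a, b, d, e}
Tree: B1–B2, B2–B3

The largest bag has 4 vertices, giving width 3; this decomposition certifies tw(G) ≤ 3. For the lower bound, the 4 vertices {b, c, d, f} are pairwise adjacent, and any tree decomposition puts a clique entirely inside one bag — forcing width ≥ 3. Therefore the treewidth is 3.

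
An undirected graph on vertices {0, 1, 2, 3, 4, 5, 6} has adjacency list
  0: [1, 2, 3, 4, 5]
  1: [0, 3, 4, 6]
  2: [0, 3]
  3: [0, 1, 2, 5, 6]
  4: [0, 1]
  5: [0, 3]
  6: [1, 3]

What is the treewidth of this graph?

A width-2 tree decomposition is:
Bags: B1 = {0, 1, 3}  B2 = {0, 2, 3}  B3 = {0, 3, 5}  B4 = {0, 1, 4}  B5 = {1, 3, 6}
Tree: B1–B2, B1–B3, B1–B4, B1–B5
Each bag holds 3 vertices, so the decomposition has width 2, which upper-bounds the treewidth. Conversely, {0, 1, 3} is a clique of size 3, and the vertices of any clique must share a bag in every tree decomposition; so some bag has ≥ 3 vertices and tw(G) ≥ 2. Therefore the treewidth is 2.

2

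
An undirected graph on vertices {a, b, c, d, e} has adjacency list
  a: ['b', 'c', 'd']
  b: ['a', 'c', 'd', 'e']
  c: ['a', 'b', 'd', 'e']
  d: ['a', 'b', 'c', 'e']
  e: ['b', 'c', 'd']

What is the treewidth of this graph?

3

A width-3 tree decomposition is:
Bags: B1 = {b, c, d, e}  B2 = {a, b, c, d}
Tree: B1–B2
Each bag holds 4 vertices, so the decomposition has width 3, which upper-bounds the treewidth. For the lower bound, the 4 vertices {b, c, d, e} are pairwise adjacent, and any tree decomposition puts a clique entirely inside one bag — forcing width ≥ 3. Therefore the treewidth is 3.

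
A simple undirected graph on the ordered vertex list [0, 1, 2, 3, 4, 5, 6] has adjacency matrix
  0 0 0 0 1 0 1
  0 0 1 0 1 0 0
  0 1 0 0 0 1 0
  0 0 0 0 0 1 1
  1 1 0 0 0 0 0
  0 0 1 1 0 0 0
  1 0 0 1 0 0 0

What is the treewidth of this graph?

A width-2 tree decomposition is:
Bags: B1 = {3, 5, 6}  B2 = {0, 5, 6}  B3 = {0, 4, 5}  B4 = {1, 4, 5}  B5 = {1, 2, 5}
Tree: B1–B2, B2–B3, B3–B4, B4–B5
Each bag holds 3 vertices, so the decomposition has width 2, which upper-bounds the treewidth. The edges 5–3–6–0–4–1–2–5 form a cycle, so G is not a tree and its treewidth is at least 2. Hence tw(G) = 2 exactly.

2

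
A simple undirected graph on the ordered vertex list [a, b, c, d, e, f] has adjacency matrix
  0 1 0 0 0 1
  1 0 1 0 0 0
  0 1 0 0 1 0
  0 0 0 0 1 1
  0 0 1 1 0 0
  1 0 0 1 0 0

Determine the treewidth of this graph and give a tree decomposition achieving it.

The largest bag has 3 vertices, giving width 2; this decomposition certifies tw(G) ≤ 2. For the lower bound, G contains the cycle b–c–e–d–f–a–b, so G is not a forest; only forests have treewidth ≤ 1, hence tw(G) ≥ 2. The upper and lower bounds meet at 2, so that is the treewidth.

Treewidth 2.
One optimal decomposition is:
Bags: B1 = {b, c, e}  B2 = {b, d, e}  B3 = {b, d, f}  B4 = {a, b, f}
Tree: B1–B2, B2–B3, B3–B4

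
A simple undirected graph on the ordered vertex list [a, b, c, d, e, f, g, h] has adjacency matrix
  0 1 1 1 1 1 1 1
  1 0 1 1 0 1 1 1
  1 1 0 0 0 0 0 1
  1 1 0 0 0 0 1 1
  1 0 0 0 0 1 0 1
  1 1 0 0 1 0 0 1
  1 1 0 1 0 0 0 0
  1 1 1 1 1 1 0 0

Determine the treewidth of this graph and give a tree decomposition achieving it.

Treewidth 3.
Bags: B1 = {a, b, f, h}  B2 = {a, b, d, h}  B3 = {a, b, c, h}  B4 = {a, e, f, h}  B5 = {a, b, d, g}
Tree: B1–B2, B2–B3, B1–B4, B2–B5

Each bag holds 4 vertices, so the decomposition has width 3, which upper-bounds the treewidth. Conversely, {a, b, d, g} is a clique of size 4, and the vertices of any clique must share a bag in every tree decomposition; so some bag has ≥ 4 vertices and tw(G) ≥ 3. Combining the bounds, tw(G) = 3.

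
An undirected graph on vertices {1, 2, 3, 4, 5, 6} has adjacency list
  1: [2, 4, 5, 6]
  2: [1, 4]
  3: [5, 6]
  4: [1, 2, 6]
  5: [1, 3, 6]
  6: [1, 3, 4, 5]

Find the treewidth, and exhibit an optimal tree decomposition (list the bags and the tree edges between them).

The largest bag has 3 vertices, giving width 2; this decomposition certifies tw(G) ≤ 2. On the other hand G contains the 3-clique {1, 2, 4}. A clique must lie in a single bag of any decomposition, so no decomposition can have width below 2. Therefore the treewidth is 2.

Treewidth 2.
Bags: B1 = {1, 4, 6}  B2 = {1, 5, 6}  B3 = {1, 2, 4}  B4 = {3, 5, 6}
Tree: B1–B2, B1–B3, B2–B4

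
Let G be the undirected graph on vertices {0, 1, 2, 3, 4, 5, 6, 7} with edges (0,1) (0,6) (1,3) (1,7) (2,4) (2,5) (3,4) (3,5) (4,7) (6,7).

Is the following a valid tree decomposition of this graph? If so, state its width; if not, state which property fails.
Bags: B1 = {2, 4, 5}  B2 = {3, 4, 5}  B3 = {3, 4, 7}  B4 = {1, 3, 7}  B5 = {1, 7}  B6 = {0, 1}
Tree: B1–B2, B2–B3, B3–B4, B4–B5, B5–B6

No — vertex 6 appears in no bag.

A tree decomposition must satisfy three properties: every vertex lies in some bag; for every edge, both endpoints lie together in some bag; and for every vertex, the bags containing it form a connected subtree. Here vertex 6 appears in no bag, so the decomposition is invalid.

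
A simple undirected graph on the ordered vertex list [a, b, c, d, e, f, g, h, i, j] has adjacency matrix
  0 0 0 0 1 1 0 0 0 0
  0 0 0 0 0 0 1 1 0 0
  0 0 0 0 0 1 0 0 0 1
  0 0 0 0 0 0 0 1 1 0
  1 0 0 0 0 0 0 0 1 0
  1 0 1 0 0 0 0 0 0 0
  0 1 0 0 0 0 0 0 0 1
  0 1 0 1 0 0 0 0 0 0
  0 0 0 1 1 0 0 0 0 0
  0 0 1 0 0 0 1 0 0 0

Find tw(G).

A width-2 tree decomposition is:
Bags: B1 = {c, f, j}  B2 = {f, g, j}  B3 = {b, f, g}  B4 = {b, f, h}  B5 = {d, f, h}  B6 = {d, f, i}  B7 = {e, f, i}  B8 = {a, e, f}
Tree: B1–B2, B2–B3, B3–B4, B4–B5, B5–B6, B6–B7, B7–B8
Each bag holds 3 vertices, so the decomposition has width 2, which upper-bounds the treewidth. The edges f–c–j–g–b–h–d–i–e–a–f form a cycle, so G is not a tree and its treewidth is at least 2. Combining the bounds, tw(G) = 2.

2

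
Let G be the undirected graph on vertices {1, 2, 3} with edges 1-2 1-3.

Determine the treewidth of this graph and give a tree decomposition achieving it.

Every bag has size at most 2, so the width is 2 − 1 = 1 and tw(G) ≤ 1. Any graph with an edge has treewidth ≥ 1, and G has the edge 2–1. Combining the bounds, tw(G) = 1.

Treewidth 1.
Bags: B1 = {1, 2}  B2 = {1, 3}
Tree: B1–B2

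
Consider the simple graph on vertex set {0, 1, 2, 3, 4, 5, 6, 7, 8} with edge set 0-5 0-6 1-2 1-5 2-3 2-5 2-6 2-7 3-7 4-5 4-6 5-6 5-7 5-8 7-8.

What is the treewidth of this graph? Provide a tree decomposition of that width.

Treewidth 2.
Bags: B1 = {2, 5, 6}  B2 = {2, 5, 7}  B3 = {4, 5, 6}  B4 = {5, 7, 8}  B5 = {2, 3, 7}  B6 = {1, 2, 5}  B7 = {0, 5, 6}
Tree: B1–B2, B1–B3, B2–B4, B2–B5, B2–B6, B3–B7

The largest bag has 3 vertices, giving width 2; this decomposition certifies tw(G) ≤ 2. Conversely, {2, 3, 7} is a clique of size 3, and the vertices of any clique must share a bag in every tree decomposition; so some bag has ≥ 3 vertices and tw(G) ≥ 2. Hence tw(G) = 2 exactly.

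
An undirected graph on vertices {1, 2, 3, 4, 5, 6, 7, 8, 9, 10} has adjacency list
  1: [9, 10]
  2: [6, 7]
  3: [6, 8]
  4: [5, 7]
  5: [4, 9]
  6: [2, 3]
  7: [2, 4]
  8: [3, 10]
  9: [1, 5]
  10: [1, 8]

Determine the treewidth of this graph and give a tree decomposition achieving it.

Treewidth 2.
Bags: B1 = {2, 3, 6}  B2 = {2, 3, 8}  B3 = {2, 8, 10}  B4 = {1, 2, 10}  B5 = {1, 2, 9}  B6 = {2, 5, 9}  B7 = {2, 4, 5}  B8 = {2, 4, 7}
Tree: B1–B2, B2–B3, B3–B4, B4–B5, B5–B6, B6–B7, B7–B8

Each bag holds 3 vertices, so the decomposition has width 2, which upper-bounds the treewidth. Since 2–6–3–8–10–1–9–5–4–7–2 is a cycle in G, G is not acyclic. Forests are exactly the graphs of treewidth ≤ 1, so tw(G) ≥ 2. Combining the bounds, tw(G) = 2.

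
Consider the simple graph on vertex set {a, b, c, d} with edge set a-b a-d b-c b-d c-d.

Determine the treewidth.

A width-2 tree decomposition is:
Bags: B1 = {b, c, d}  B2 = {a, b, d}
Tree: B1–B2
Each bag holds 3 vertices, so the decomposition has width 2, which upper-bounds the treewidth. On the other hand G contains the 3-clique {b, c, d}. A clique must lie in a single bag of any decomposition, so no decomposition can have width below 2. Combining the bounds, tw(G) = 2.

2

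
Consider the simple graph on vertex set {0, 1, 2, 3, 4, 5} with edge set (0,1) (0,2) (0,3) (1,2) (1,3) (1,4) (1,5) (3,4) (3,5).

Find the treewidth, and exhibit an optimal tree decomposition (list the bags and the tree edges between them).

Every bag has size at most 3, so the width is 3 − 1 = 2 and tw(G) ≤ 2. On the other hand G contains the 3-clique {0, 1, 2}. A clique must lie in a single bag of any decomposition, so no decomposition can have width below 2. Therefore the treewidth is 2.

Treewidth 2.
One optimal decomposition is:
Bags: B1 = {1, 3, 4}  B2 = {0, 1, 3}  B3 = {1, 3, 5}  B4 = {0, 1, 2}
Tree: B1–B2, B2–B3, B2–B4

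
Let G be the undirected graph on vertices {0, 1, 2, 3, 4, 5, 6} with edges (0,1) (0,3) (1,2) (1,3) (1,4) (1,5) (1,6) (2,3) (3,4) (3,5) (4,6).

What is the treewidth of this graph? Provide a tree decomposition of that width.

The largest bag has 3 vertices, giving width 2; this decomposition certifies tw(G) ≤ 2. On the other hand G contains the 3-clique {0, 1, 3}. A clique must lie in a single bag of any decomposition, so no decomposition can have width below 2. Combining the bounds, tw(G) = 2.

Treewidth 2.
One optimal decomposition is:
Bags: B1 = {0, 1, 3}  B2 = {1, 2, 3}  B3 = {1, 3, 5}  B4 = {1, 3, 4}  B5 = {1, 4, 6}
Tree: B1–B2, B2–B3, B1–B4, B4–B5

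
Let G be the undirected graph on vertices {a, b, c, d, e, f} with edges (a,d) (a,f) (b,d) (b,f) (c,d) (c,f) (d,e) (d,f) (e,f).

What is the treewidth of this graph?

2

A width-2 tree decomposition is:
Bags: B1 = {b, d, f}  B2 = {d, e, f}  B3 = {a, d, f}  B4 = {c, d, f}
Tree: B1–B2, B2–B3, B1–B4
The largest bag has 3 vertices, giving width 2; this decomposition certifies tw(G) ≤ 2. On the other hand G contains the 3-clique {d, e, f}. A clique must lie in a single bag of any decomposition, so no decomposition can have width below 2. Therefore the treewidth is 2.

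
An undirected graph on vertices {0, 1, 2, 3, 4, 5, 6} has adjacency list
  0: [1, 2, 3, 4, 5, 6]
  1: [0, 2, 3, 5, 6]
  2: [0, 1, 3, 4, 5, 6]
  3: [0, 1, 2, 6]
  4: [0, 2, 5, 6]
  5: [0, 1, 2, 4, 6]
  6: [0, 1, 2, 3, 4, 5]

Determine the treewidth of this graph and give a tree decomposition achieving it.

Each bag holds 5 vertices, so the decomposition has width 4, which upper-bounds the treewidth. For the lower bound, the 5 vertices {0, 1, 2, 3, 6} are pairwise adjacent, and any tree decomposition puts a clique entirely inside one bag — forcing width ≥ 4. The upper and lower bounds meet at 4, so that is the treewidth.

Treewidth 4.
One optimal decomposition is:
Bags: B1 = {0, 1, 2, 5, 6}  B2 = {0, 2, 4, 5, 6}  B3 = {0, 1, 2, 3, 6}
Tree: B1–B2, B1–B3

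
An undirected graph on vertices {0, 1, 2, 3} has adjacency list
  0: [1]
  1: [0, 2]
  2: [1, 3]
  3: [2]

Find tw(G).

1

A width-1 tree decomposition is:
Bags: B1 = {1, 2}  B2 = {0, 1}  B3 = {2, 3}
Tree: B1–B2, B1–B3
Every bag has size at most 2, so the width is 2 − 1 = 1 and tw(G) ≤ 1. Any graph with an edge has treewidth ≥ 1, and G has the edge 2–1. Hence tw(G) = 1 exactly.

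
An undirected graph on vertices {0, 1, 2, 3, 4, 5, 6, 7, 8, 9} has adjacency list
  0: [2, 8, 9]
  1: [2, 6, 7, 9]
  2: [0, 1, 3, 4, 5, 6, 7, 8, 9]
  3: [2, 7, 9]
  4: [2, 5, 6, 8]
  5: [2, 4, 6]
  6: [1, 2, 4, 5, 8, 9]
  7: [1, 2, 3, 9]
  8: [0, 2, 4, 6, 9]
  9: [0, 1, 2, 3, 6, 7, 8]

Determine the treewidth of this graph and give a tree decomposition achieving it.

Treewidth 3.
One optimal decomposition is:
Bags: B1 = {2, 6, 8, 9}  B2 = {2, 4, 6, 8}  B3 = {1, 2, 6, 9}  B4 = {2, 4, 5, 6}  B5 = {0, 2, 8, 9}  B6 = {1, 2, 7, 9}  B7 = {2, 3, 7, 9}
Tree: B1–B2, B1–B3, B2–B4, B1–B5, B3–B6, B6–B7

Each bag holds 4 vertices, so the decomposition has width 3, which upper-bounds the treewidth. Conversely, {0, 2, 8, 9} is a clique of size 4, and the vertices of any clique must share a bag in every tree decomposition; so some bag has ≥ 4 vertices and tw(G) ≥ 3. Hence tw(G) = 3 exactly.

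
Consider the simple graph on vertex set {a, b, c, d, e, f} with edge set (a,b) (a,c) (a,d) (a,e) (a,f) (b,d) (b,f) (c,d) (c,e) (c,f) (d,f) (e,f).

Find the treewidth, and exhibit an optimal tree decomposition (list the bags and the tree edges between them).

Every bag has size at most 4, so the width is 4 − 1 = 3 and tw(G) ≤ 3. Conversely, {a, c, d, f} is a clique of size 4, and the vertices of any clique must share a bag in every tree decomposition; so some bag has ≥ 4 vertices and tw(G) ≥ 3. Therefore the treewidth is 3.

Treewidth 3.
One optimal decomposition is:
Bags: B1 = {a, b, d, f}  B2 = {a, c, d, f}  B3 = {a, c, e, f}
Tree: B1–B2, B2–B3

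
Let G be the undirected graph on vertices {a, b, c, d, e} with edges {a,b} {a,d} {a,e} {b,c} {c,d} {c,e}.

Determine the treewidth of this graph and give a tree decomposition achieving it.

The largest bag has 3 vertices, giving width 2; this decomposition certifies tw(G) ≤ 2. Since e–a–d–c–e is a cycle in G, G is not acyclic. Forests are exactly the graphs of treewidth ≤ 1, so tw(G) ≥ 2. The upper and lower bounds meet at 2, so that is the treewidth.

Treewidth 2.
One optimal decomposition is:
Bags: B1 = {a, c, e}  B2 = {a, c, d}  B3 = {a, b, c}
Tree: B1–B2, B2–B3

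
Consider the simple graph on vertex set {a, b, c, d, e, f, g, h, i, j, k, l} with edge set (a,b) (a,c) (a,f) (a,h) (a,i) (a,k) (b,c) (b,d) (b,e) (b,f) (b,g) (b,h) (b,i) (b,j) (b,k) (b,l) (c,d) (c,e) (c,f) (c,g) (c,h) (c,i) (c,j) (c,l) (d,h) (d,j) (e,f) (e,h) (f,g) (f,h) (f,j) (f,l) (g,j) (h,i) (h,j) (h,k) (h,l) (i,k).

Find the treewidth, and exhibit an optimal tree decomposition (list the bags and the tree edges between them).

Each bag holds 5 vertices, so the decomposition has width 4, which upper-bounds the treewidth. For the lower bound, the 5 vertices {b, c, f, g, j} are pairwise adjacent, and any tree decomposition puts a clique entirely inside one bag — forcing width ≥ 4. Combining the bounds, tw(G) = 4.

Treewidth 4.
One such decomposition:
Bags: B1 = {a, b, c, h, i}  B2 = {a, b, c, f, h}  B3 = {b, c, f, h, j}  B4 = {b, c, e, f, h}  B5 = {b, c, f, h, l}  B6 = {a, b, h, i, k}  B7 = {b, c, d, h, j}  B8 = {b, c, f, g, j}
Tree: B1–B2, B2–B3, B2–B4, B2–B5, B1–B6, B3–B7, B3–B8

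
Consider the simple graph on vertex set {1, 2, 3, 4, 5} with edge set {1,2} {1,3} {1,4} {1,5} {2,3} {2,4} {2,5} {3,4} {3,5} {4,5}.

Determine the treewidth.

4

A width-4 tree decomposition is:
Bags: B1 = {1, 2, 3, 4, 5}
Tree: (single bag)
A single bag containing all 5 vertices is trivially a valid decomposition of width 4. On the other hand G contains the 5-clique {1, 2, 3, 4, 5}. A clique must lie in a single bag of any decomposition, so no decomposition can have width below 4. Combining the bounds, tw(G) = 4.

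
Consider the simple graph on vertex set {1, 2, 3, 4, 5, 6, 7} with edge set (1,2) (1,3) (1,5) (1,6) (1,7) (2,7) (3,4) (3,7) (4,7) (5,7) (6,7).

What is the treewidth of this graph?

2

A width-2 tree decomposition is:
Bags: B1 = {1, 6, 7}  B2 = {1, 5, 7}  B3 = {1, 3, 7}  B4 = {1, 2, 7}  B5 = {3, 4, 7}
Tree: B1–B2, B1–B3, B1–B4, B3–B5
The largest bag has 3 vertices, giving width 2; this decomposition certifies tw(G) ≤ 2. For the lower bound, the 3 vertices {1, 2, 7} are pairwise adjacent, and any tree decomposition puts a clique entirely inside one bag — forcing width ≥ 2. Therefore the treewidth is 2.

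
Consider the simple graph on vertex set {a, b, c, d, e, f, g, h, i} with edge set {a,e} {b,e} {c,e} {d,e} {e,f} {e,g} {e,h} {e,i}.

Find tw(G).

1

A width-1 tree decomposition is:
Bags: B1 = {a, e}  B2 = {c, e}  B3 = {e, i}  B4 = {d, e}  B5 = {e, f}  B6 = {e, h}  B7 = {e, g}  B8 = {b, e}
Tree: B1–B2, B1–B3, B3–B4, B3–B5, B5–B6, B3–B7, B6–B8
Every bag has size at most 2, so the width is 2 − 1 = 1 and tw(G) ≤ 1. G has an edge, so its treewidth is at least 1. Hence tw(G) = 1 exactly.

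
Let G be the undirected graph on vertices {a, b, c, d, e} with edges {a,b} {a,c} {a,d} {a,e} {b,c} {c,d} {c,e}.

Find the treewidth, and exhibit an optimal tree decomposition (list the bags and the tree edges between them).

Treewidth 2.
One optimal decomposition is:
Bags: B1 = {a, c, e}  B2 = {a, c, d}  B3 = {a, b, c}
Tree: B1–B2, B1–B3

Each bag holds 3 vertices, so the decomposition has width 2, which upper-bounds the treewidth. For the lower bound, the 3 vertices {a, c, d} are pairwise adjacent, and any tree decomposition puts a clique entirely inside one bag — forcing width ≥ 2. Hence tw(G) = 2 exactly.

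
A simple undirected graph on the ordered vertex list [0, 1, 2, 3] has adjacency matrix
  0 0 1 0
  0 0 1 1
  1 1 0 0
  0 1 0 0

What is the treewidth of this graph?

A width-1 tree decomposition is:
Bags: B1 = {1, 3}  B2 = {1, 2}  B3 = {0, 2}
Tree: B1–B2, B2–B3
Every bag has size at most 2, so the width is 2 − 1 = 1 and tw(G) ≤ 1. Any graph with an edge has treewidth ≥ 1, and G has the edge 3–1. The upper and lower bounds meet at 1, so that is the treewidth.

1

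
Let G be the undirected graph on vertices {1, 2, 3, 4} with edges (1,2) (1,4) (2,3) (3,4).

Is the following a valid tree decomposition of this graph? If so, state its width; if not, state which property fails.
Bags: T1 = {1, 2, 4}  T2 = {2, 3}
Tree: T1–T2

A tree decomposition must satisfy three properties: every vertex lies in some bag; for every edge, both endpoints lie together in some bag; and for every vertex, the bags containing it form a connected subtree. Here edge (4,3) lies in no bag, so the decomposition is invalid.

No — edge (4,3) lies in no bag.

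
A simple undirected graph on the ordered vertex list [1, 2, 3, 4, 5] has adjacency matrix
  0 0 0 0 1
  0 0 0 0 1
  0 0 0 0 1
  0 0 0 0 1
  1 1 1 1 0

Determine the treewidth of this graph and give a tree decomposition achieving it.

The largest bag has 2 vertices, giving width 1; this decomposition certifies tw(G) ≤ 1. Any graph with an edge has treewidth ≥ 1, and G has the edge 5–4. The upper and lower bounds meet at 1, so that is the treewidth.

Treewidth 1.
Bags: B1 = {4, 5}  B2 = {1, 5}  B3 = {2, 5}  B4 = {3, 5}
Tree: B1–B2, B1–B3, B2–B4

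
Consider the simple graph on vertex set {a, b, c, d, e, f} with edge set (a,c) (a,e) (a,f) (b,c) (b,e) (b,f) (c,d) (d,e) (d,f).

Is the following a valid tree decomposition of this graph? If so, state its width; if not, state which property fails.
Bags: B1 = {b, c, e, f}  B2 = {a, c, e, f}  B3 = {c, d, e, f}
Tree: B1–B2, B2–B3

Every vertex of G appears in some bag (union = {a, b, c, d, e, f}); every edge is covered by a bag; and for each vertex v the set of bags containing v is connected in the bag tree. The decomposition is therefore valid. The largest bag has 4 vertices, so the width is 3.

Yes; width 3.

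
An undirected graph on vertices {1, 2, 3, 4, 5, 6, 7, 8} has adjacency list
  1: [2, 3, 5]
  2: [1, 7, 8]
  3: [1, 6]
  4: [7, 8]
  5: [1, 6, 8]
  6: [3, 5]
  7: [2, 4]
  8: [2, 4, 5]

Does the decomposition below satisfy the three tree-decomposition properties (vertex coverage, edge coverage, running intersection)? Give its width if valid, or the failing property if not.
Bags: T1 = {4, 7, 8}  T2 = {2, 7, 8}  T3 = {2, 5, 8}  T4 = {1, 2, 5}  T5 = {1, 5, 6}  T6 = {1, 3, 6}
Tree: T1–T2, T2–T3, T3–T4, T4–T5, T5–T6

Checking the three conditions: (i) the bags cover all of {1, 2, 3, 4, 5, 6, 7, 8}; (ii) for each edge, some bag contains both endpoints; (iii) the bags containing any fixed vertex form a subtree. All hold, so the decomposition is valid with width 3 − 1 = 2.

Yes; width 2.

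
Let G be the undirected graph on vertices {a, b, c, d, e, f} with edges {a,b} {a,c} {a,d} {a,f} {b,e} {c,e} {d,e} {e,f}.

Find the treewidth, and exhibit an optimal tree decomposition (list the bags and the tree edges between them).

Every bag has size at most 3, so the width is 3 − 1 = 2 and tw(G) ≤ 2. Since c–a–f–e–c is a cycle in G, G is not acyclic. Forests are exactly the graphs of treewidth ≤ 1, so tw(G) ≥ 2. The upper and lower bounds meet at 2, so that is the treewidth.

Treewidth 2.
One such decomposition:
Bags: B1 = {a, c, e}  B2 = {a, e, f}  B3 = {a, d, e}  B4 = {a, b, e}
Tree: B1–B2, B2–B3, B3–B4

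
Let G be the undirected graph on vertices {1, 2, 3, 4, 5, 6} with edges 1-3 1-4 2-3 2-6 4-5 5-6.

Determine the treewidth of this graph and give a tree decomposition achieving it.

Every bag has size at most 3, so the width is 3 − 1 = 2 and tw(G) ≤ 2. For the lower bound, G contains the cycle 5–4–1–3–2–6–5, so G is not a forest; only forests have treewidth ≤ 1, hence tw(G) ≥ 2. The upper and lower bounds meet at 2, so that is the treewidth.

Treewidth 2.
One optimal decomposition is:
Bags: B1 = {1, 4, 5}  B2 = {1, 3, 5}  B3 = {2, 3, 5}  B4 = {2, 5, 6}
Tree: B1–B2, B2–B3, B3–B4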